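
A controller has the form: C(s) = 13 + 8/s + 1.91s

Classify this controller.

This is a Proportional-Integral-Derivative (PID) controller.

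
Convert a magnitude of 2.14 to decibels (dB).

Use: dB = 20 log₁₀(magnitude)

dB = 20 log₁₀(2.14) = 6.6 dB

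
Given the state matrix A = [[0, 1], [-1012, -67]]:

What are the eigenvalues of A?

det(A - λI) = λ² - (-67)λ + 1012 = (λ - (-44))(λ - (-23)). Eigenvalues: -44, -23.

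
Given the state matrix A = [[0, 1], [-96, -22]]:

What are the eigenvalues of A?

det(A - λI) = λ² - (-22)λ + 96 = (λ - (-6))(λ - (-16)). Eigenvalues: -6, -16.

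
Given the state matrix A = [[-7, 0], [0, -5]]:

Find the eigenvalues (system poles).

For diagonal matrix, eigenvalues are diagonal entries: λ₁ = -7, λ₂ = -5.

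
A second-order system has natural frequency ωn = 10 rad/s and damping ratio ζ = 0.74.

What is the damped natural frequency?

ωd = ωn√(1 - ζ²) = 10√(1 - 0.74²) = 6.73 rad/s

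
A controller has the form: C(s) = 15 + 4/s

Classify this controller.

This is a Proportional-Integral (PI) controller.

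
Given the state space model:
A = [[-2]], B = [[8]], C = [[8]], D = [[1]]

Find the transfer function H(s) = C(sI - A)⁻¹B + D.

(sI - A)⁻¹ = 1/(s + 2). H(s) = 8×8/(s + 2) + 1 = (s + 66)/(s + 2).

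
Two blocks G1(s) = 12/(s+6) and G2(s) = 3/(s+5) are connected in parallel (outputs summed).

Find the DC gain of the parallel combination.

Parallel: G_eq = G1 + G2. DC gain = G1(0) + G2(0) = 12/6 + 3/5 = 2 + 0.6 = 2.6.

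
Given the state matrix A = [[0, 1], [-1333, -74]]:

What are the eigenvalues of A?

det(A - λI) = λ² - (-74)λ + 1333 = (λ - (-31))(λ - (-43)). Eigenvalues: -31, -43.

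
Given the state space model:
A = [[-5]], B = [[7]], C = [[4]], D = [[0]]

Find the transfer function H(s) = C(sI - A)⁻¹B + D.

(sI - A)⁻¹ = 1/(s + 5). H(s) = 4 × 7/(s + 5) + 0 = 28/(s + 5).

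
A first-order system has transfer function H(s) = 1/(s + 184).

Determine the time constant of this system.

For H(s) = 1/(s + 1/τ), the pole is at -1/τ = -184, so τ = 1/184 = 0.0054 s.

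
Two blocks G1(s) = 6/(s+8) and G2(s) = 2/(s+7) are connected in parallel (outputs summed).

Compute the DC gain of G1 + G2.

Parallel: G_eq = G1 + G2. DC gain = G1(0) + G2(0) = 6/8 + 2/7 = 0.75 + 0.2857 = 1.0357.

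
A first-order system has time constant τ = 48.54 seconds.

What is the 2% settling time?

For first-order system, 2% settling time ≈ 4τ = 4 × 48.54 = 194.16 s.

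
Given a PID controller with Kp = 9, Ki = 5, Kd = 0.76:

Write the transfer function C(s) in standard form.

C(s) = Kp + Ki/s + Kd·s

Substituting values: C(s) = 9 + 5/s + 0.76s = (0.76s² + 9s + 5)/s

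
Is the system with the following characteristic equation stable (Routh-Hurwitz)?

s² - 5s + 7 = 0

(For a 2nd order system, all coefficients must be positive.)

Coefficients: 1, -5, 7. b=-5 not positive, so system is unstable.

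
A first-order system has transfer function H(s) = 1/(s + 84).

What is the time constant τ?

For H(s) = 1/(s + 1/τ), the pole is at -1/τ = -84, so τ = 1/84 = 0.0119 s.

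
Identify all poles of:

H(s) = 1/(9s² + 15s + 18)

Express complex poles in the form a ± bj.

Discriminant = 15² - 4×9×18 = 225 - 648 = -423 < 0, so the poles are a complex conjugate pair s = (-15 ± j√423)/(2×9). Real part = -15/(2×9) = -15/18 ≈ -0.8333; imaginary part = ±√423/(2×9) ≈ 1.1426. Poles: s = -0.8333 ± 1.1426j.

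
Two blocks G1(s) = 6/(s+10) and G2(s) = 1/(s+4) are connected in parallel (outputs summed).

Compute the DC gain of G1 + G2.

Parallel: G_eq = G1 + G2. DC gain = G1(0) + G2(0) = 6/10 + 1/4 = 0.6 + 0.25 = 0.85.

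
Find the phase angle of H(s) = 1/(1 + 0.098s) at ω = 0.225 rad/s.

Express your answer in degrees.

Phase = -arctan(ωτ) = -arctan(0.225 × 0.098) = -1.3°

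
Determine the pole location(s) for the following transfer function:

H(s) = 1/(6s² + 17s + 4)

Discriminant = 17² - 4×6×4 = 289 - 96 = 193 > 0, so two distinct real poles. Using quadratic formula: s = (-17 ± √193)/(2×6) = (-17 ± √193)/12, with √193 ≈ 13.8924. s₁ ≈ -0.2590, s₂ ≈ -2.5744. Poles: s₁ = -0.2590, s₂ = -2.5744.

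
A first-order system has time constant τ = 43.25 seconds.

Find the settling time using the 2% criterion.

For first-order system, 2% settling time ≈ 4τ = 4 × 43.25 = 173.0 s.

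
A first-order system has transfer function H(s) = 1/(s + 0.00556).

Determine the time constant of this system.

For H(s) = 1/(s + 1/τ), the pole is at -1/τ = -0.00556, so τ = 1/0.00556 = 179.9 s.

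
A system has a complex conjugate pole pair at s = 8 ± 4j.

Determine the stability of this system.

Real part of poles is 8 (> 0, right half-plane). Unstable.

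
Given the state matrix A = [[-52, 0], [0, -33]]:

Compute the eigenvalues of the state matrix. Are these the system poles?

For diagonal matrix, eigenvalues are diagonal entries: λ₁ = -52, λ₂ = -33. Eigenvalues of A = system poles.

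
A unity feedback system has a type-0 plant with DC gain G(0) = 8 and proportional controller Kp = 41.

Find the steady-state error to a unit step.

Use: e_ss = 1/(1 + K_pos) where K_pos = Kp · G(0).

K_pos = Kp · G(0) = 41 × 8 = 328. e_ss = 1/(1 + 328) = 0.0030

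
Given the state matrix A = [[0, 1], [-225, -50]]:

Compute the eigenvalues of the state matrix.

det(A - λI) = λ² - (-50)λ + 225 = (λ - (-5))(λ - (-45)). Eigenvalues: -5, -45.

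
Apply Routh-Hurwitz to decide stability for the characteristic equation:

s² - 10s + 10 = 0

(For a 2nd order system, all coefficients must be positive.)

Coefficients: 1, -10, 10. b=-10 not positive, so system is unstable.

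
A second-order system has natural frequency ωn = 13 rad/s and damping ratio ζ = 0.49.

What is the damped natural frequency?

ωd = ωn√(1 - ζ²) = 13√(1 - 0.49²) = 11.33 rad/s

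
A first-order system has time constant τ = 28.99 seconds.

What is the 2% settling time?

For first-order system, 2% settling time ≈ 4τ = 4 × 28.99 = 115.96 s.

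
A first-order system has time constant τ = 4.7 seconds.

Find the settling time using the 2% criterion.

For first-order system, 2% settling time ≈ 4τ = 4 × 4.7 = 18.8 s.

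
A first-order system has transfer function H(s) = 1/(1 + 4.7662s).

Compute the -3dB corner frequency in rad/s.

Corner frequency = 1/τ = 1/4.7662 = 0.21 rad/s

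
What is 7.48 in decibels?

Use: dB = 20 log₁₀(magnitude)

dB = 20 log₁₀(7.48) = 17.5 dB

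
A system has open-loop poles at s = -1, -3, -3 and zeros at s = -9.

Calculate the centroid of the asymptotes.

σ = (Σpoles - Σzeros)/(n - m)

σ = (Σpoles - Σzeros)/(n - m) = (-7 - (-9))/(3 - 1) = 2/2 = 1.0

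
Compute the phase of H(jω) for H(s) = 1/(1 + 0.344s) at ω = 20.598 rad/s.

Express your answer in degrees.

Phase = -arctan(ωτ) = -arctan(20.598 × 0.344) = -82.0°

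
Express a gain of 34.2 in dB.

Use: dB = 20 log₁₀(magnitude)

dB = 20 log₁₀(34.2) = 30.7 dB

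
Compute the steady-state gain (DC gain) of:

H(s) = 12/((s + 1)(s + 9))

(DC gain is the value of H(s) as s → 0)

DC gain = H(0) = 12/(1 × 9) = 12/9 = 1.3333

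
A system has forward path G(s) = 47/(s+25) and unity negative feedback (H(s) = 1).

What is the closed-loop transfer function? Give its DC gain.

T(s) = G/(1+GH) = [47/(s+25)] / [1 + 47/(s+25)] = 47/(s+25+47) = 47/(s+72). DC gain = 47/72 = 0.6528.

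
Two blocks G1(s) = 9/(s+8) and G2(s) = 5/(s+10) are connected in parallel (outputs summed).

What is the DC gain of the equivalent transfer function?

Parallel: G_eq = G1 + G2. DC gain = G1(0) + G2(0) = 9/8 + 5/10 = 1.125 + 0.5 = 1.625.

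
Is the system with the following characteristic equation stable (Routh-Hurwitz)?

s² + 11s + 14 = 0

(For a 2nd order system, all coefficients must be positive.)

Coefficients: 1, 11, 14. All positive, so system is stable.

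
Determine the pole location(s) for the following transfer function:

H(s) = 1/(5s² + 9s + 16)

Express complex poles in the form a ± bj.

Discriminant = 9² - 4×5×16 = 81 - 320 = -239 < 0, so the poles are a complex conjugate pair s = (-9 ± j√239)/(2×5). Real part = -9/(2×5) = -9/10 = -0.9; imaginary part = ±√239/(2×5) ≈ 1.5460. Poles: s = -0.9 ± 1.5460j.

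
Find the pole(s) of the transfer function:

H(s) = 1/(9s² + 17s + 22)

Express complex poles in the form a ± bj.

Discriminant = 17² - 4×9×22 = 289 - 792 = -503 < 0, so the poles are a complex conjugate pair s = (-17 ± j√503)/(2×9). Real part = -17/(2×9) = -17/18 ≈ -0.9444; imaginary part = ±√503/(2×9) ≈ 1.2460. Poles: s = -0.9444 ± 1.2460j.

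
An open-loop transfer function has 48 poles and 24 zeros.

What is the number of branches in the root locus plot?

Root locus has n branches where n = number of poles = 48.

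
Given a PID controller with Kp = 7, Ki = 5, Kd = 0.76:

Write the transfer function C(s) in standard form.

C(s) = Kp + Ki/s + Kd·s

Substituting values: C(s) = 7 + 5/s + 0.76s = (0.76s² + 7s + 5)/s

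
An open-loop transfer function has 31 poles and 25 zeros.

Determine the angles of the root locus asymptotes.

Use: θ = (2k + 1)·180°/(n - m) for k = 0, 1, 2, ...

n - m = 31 - 25 = 6. Angles: θk = (2k + 1)·180°/6 = 30°, 90°, 150°, 210°, 270°, 330°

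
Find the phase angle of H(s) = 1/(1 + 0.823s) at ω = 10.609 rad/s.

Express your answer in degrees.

Phase = -arctan(ωτ) = -arctan(10.609 × 0.823) = -83.5°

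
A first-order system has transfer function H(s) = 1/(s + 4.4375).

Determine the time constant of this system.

For H(s) = 1/(s + 1/τ), the pole is at -1/τ = -4.4375, so τ = 1/4.4375 = 0.2254 s.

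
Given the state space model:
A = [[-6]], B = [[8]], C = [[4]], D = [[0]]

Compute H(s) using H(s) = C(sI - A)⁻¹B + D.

(sI - A)⁻¹ = 1/(s + 6). H(s) = 4 × 8/(s + 6) + 0 = 32/(s + 6).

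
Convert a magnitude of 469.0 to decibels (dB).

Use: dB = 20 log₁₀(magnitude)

dB = 20 log₁₀(469.0) = 53.4 dB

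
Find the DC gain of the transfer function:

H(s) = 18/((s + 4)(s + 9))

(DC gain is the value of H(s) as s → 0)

DC gain = H(0) = 18/(4 × 9) = 18/36 = 0.5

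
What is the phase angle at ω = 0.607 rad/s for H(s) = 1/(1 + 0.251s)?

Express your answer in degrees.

Phase = -arctan(ωτ) = -arctan(0.607 × 0.251) = -8.7°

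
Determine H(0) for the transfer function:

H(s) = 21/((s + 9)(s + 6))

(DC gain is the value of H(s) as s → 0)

DC gain = H(0) = 21/(9 × 6) = 21/54 = 0.3889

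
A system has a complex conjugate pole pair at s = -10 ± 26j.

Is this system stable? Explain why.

Real part of poles is -10 (< 0, left half-plane). Stable.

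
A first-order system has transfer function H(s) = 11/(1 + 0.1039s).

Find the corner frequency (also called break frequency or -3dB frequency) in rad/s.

Corner frequency = 1/τ = 1/0.1039 = 9.625 rad/s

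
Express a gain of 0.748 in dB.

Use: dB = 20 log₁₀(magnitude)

dB = 20 log₁₀(0.748) = -2.5 dB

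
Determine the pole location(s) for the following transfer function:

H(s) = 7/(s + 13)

Pole is where denominator = 0: s + 13 = 0, so s = -13.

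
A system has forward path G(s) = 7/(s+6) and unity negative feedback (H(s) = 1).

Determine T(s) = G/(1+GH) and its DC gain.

T(s) = G/(1+GH) = [7/(s+6)] / [1 + 7/(s+6)] = 7/(s+6+7) = 7/(s+13). DC gain = 7/13 = 0.5385.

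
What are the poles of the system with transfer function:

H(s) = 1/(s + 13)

Pole is where denominator = 0: s + 13 = 0, so s = -13.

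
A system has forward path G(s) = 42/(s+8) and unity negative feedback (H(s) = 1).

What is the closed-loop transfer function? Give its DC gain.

T(s) = G/(1+GH) = [42/(s+8)] / [1 + 42/(s+8)] = 42/(s+8+42) = 42/(s+50). DC gain = 42/50 = 0.84.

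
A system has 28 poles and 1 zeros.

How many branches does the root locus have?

Root locus has n branches where n = number of poles = 28.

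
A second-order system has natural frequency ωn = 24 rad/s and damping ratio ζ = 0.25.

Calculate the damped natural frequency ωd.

ωd = ωn√(1 - ζ²) = 24√(1 - 0.25²) = 23.24 rad/s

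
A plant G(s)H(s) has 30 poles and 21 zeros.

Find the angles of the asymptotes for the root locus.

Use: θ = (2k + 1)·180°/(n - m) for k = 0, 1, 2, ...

n - m = 30 - 21 = 9. Angles: θk = (2k + 1)·180°/9 = 20°, 60°, 100°, 140°, 180°, 220°, 260°, 300°, 340°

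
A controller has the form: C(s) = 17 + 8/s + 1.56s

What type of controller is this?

This is a Proportional-Integral-Derivative (PID) controller.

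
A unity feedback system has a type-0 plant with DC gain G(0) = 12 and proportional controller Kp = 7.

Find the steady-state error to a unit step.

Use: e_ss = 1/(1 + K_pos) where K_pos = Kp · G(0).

K_pos = Kp · G(0) = 7 × 12 = 84. e_ss = 1/(1 + 84) = 0.0118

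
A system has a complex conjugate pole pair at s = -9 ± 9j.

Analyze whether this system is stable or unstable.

Real part of poles is -9 (< 0, left half-plane). Stable.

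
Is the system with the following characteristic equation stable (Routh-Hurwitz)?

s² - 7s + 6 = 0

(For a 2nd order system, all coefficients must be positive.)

Coefficients: 1, -7, 6. b=-7 not positive, so system is unstable.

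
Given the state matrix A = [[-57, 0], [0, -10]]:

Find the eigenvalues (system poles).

For diagonal matrix, eigenvalues are diagonal entries: λ₁ = -57, λ₂ = -10.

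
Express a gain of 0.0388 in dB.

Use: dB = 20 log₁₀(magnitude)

dB = 20 log₁₀(0.0388) = -28.2 dB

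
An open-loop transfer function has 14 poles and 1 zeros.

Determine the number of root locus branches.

Root locus has n branches where n = number of poles = 14.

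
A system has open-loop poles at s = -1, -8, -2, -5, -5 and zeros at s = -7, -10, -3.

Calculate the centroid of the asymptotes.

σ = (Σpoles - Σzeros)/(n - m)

σ = (Σpoles - Σzeros)/(n - m) = (-21 - (-20))/(5 - 3) = -1/2 = -0.5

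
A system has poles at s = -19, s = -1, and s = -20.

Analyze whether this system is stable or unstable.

All poles are in the left half-plane. System is stable.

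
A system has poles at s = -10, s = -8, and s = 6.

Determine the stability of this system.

Pole(s) at s = 6 are not in the left half-plane. System is unstable.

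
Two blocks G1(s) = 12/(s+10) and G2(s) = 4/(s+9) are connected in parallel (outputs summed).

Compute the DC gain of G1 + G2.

Parallel: G_eq = G1 + G2. DC gain = G1(0) + G2(0) = 12/10 + 4/9 = 1.2 + 0.4444 = 1.6444.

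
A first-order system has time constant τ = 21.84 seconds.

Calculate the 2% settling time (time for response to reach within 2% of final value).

For first-order system, 2% settling time ≈ 4τ = 4 × 21.84 = 87.36 s.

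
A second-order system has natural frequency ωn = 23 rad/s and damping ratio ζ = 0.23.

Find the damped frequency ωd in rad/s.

ωd = ωn√(1 - ζ²) = 23√(1 - 0.23²) = 22.38 rad/s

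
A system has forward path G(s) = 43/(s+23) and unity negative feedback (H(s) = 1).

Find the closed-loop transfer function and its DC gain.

T(s) = G/(1+GH) = [43/(s+23)] / [1 + 43/(s+23)] = 43/(s+23+43) = 43/(s+66). DC gain = 43/66 = 0.6515.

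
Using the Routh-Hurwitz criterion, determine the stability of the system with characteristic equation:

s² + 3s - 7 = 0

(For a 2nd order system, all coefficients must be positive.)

Coefficients: 1, 3, -7. c=-7 not positive, so system is unstable.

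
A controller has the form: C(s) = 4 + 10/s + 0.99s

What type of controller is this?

This is a Proportional-Integral-Derivative (PID) controller.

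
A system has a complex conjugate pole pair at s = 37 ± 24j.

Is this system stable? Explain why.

Real part of poles is 37 (> 0, right half-plane). Unstable.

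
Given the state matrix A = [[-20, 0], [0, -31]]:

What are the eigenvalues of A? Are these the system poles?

For diagonal matrix, eigenvalues are diagonal entries: λ₁ = -20, λ₂ = -31. Eigenvalues of A = system poles.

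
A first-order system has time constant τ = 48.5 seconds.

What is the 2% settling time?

For first-order system, 2% settling time ≈ 4τ = 4 × 48.5 = 194.0 s.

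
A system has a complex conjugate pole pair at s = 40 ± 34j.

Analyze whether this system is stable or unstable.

Real part of poles is 40 (> 0, right half-plane). Unstable.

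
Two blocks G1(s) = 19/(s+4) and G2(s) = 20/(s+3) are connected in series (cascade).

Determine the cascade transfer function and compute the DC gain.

Series: multiply transfer functions. G_eq = 19/(s+4) × 20/(s+3) = 380/((s+4)(s+3)). DC gain = 380/(4×3) = 31.6667.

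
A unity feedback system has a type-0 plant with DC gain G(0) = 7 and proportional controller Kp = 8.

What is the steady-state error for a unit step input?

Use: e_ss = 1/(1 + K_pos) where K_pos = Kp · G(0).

K_pos = Kp · G(0) = 8 × 7 = 56. e_ss = 1/(1 + 56) = 0.0175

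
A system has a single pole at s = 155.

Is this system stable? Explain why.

Pole at s = 155 is in the right half-plane. Unstable.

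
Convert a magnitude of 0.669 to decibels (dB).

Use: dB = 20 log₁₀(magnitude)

dB = 20 log₁₀(0.669) = -3.5 dB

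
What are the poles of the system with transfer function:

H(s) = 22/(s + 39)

Pole is where denominator = 0: s + 39 = 0, so s = -39.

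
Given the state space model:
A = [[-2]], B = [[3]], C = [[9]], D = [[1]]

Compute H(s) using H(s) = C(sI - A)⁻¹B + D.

(sI - A)⁻¹ = 1/(s + 2). H(s) = 9×3/(s + 2) + 1 = (s + 29)/(s + 2).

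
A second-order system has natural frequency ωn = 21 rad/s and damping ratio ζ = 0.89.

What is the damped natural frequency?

ωd = ωn√(1 - ζ²) = 21√(1 - 0.89²) = 9.58 rad/s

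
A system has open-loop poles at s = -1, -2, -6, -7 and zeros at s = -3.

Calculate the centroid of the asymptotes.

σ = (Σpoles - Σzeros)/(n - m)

σ = (Σpoles - Σzeros)/(n - m) = (-16 - (-3))/(4 - 1) = -13/3 = -4.33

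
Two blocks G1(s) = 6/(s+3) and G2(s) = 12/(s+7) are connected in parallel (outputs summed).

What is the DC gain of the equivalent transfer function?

Parallel: G_eq = G1 + G2. DC gain = G1(0) + G2(0) = 6/3 + 12/7 = 2 + 1.7143 = 3.7143.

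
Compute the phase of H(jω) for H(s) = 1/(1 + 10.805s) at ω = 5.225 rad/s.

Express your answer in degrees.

Phase = -arctan(ωτ) = -arctan(5.225 × 10.805) = -89.0°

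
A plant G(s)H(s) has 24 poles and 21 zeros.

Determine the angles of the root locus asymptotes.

n - m = 24 - 21 = 3. Angles: θk = (2k + 1)·180°/3 = 60°, 180°, 300°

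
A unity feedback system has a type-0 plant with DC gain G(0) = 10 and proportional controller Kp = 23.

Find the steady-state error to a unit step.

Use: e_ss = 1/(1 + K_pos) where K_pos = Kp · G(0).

K_pos = Kp · G(0) = 23 × 10 = 230. e_ss = 1/(1 + 230) = 0.0043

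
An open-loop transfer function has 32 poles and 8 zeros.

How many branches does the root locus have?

Root locus has n branches where n = number of poles = 32.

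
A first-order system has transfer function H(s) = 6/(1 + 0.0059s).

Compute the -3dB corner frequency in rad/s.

Corner frequency = 1/τ = 1/0.0059 = 169.492 rad/s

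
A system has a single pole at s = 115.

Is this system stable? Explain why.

Pole at s = 115 is in the right half-plane. Unstable.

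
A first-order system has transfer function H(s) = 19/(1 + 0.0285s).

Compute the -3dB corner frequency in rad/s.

Corner frequency = 1/τ = 1/0.0285 = 35.088 rad/s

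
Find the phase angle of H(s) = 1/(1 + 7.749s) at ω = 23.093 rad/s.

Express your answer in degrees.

Phase = -arctan(ωτ) = -arctan(23.093 × 7.749) = -89.7°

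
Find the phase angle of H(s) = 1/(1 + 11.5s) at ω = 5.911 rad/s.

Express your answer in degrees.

Phase = -arctan(ωτ) = -arctan(5.911 × 11.5) = -89.2°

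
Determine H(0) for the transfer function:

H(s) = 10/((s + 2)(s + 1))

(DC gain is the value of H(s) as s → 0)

DC gain = H(0) = 10/(2 × 1) = 10/2 = 5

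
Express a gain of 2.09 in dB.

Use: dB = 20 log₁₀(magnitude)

dB = 20 log₁₀(2.09) = 6.4 dB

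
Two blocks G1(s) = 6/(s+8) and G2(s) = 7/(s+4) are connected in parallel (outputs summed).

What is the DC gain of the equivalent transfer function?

Parallel: G_eq = G1 + G2. DC gain = G1(0) + G2(0) = 6/8 + 7/4 = 0.75 + 1.75 = 2.5.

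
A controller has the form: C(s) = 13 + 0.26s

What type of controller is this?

This is a Proportional-Derivative (PD) controller.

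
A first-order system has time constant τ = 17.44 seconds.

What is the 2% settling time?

For first-order system, 2% settling time ≈ 4τ = 4 × 17.44 = 69.76 s.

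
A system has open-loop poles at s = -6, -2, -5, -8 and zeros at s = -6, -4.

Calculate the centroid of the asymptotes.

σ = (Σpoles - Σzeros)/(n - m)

σ = (Σpoles - Σzeros)/(n - m) = (-21 - (-10))/(4 - 2) = -11/2 = -5.5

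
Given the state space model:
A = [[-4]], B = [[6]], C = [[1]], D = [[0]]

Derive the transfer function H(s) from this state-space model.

(sI - A)⁻¹ = 1/(s + 4). H(s) = 1 × 6/(s + 4) + 0 = 6/(s + 4).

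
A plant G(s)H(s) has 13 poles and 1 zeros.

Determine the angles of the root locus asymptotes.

n - m = 13 - 1 = 12. Angles: θk = (2k + 1)·180°/12 = 15°, 45°, 75°, 105°, 135°, 165°, 195°, 225°, 255°, 285°, 315°, 345°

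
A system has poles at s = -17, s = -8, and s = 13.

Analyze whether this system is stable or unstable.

Pole(s) at s = 13 are not in the left half-plane. System is unstable.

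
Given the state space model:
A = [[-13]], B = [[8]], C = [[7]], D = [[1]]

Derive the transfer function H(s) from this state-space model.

(sI - A)⁻¹ = 1/(s + 13). H(s) = 7×8/(s + 13) + 1 = (s + 69)/(s + 13).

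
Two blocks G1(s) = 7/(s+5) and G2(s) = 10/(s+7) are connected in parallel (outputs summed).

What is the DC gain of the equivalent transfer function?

Parallel: G_eq = G1 + G2. DC gain = G1(0) + G2(0) = 7/5 + 10/7 = 1.4 + 1.4286 = 2.8286.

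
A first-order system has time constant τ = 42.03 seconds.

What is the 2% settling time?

For first-order system, 2% settling time ≈ 4τ = 4 × 42.03 = 168.12 s.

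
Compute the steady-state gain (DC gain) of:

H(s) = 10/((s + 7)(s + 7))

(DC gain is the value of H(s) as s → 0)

DC gain = H(0) = 10/(7 × 7) = 10/49 = 0.2041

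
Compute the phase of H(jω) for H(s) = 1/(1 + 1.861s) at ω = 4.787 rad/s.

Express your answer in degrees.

Phase = -arctan(ωτ) = -arctan(4.787 × 1.861) = -83.6°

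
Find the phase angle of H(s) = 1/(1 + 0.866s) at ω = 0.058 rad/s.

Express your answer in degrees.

Phase = -arctan(ωτ) = -arctan(0.058 × 0.866) = -2.9°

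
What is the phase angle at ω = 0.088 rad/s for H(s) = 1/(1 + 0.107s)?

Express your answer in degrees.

Phase = -arctan(ωτ) = -arctan(0.088 × 0.107) = -0.5°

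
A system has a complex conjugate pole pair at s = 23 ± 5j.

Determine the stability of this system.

Real part of poles is 23 (> 0, right half-plane). Unstable.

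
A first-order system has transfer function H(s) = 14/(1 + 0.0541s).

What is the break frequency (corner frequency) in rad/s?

Corner frequency = 1/τ = 1/0.0541 = 18.484 rad/s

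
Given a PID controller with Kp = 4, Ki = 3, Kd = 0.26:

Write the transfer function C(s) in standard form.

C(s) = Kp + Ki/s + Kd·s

Substituting values: C(s) = 4 + 3/s + 0.26s = (0.26s² + 4s + 3)/s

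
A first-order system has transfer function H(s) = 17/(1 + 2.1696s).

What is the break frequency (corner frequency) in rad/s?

Corner frequency = 1/τ = 1/2.1696 = 0.461 rad/s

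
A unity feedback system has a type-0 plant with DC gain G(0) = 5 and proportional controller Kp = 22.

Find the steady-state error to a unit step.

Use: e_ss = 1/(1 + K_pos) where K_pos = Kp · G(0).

K_pos = Kp · G(0) = 22 × 5 = 110. e_ss = 1/(1 + 110) = 0.0090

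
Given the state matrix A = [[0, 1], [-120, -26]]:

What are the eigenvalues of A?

det(A - λI) = λ² - (-26)λ + 120 = (λ - (-6))(λ - (-20)). Eigenvalues: -6, -20.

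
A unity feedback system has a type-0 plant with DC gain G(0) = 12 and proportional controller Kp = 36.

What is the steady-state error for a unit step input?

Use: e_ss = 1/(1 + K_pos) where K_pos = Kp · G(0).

K_pos = Kp · G(0) = 36 × 12 = 432. e_ss = 1/(1 + 432) = 0.0023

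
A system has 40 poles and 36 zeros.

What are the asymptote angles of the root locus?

n - m = 40 - 36 = 4. Angles: θk = (2k + 1)·180°/4 = 45°, 135°, 225°, 315°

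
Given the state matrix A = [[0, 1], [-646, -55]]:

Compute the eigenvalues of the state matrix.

det(A - λI) = λ² - (-55)λ + 646 = (λ - (-17))(λ - (-38)). Eigenvalues: -17, -38.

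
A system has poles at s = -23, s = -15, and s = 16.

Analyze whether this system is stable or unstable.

Pole(s) at s = 16 are not in the left half-plane. System is unstable.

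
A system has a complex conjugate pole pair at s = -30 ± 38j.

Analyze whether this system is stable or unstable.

Real part of poles is -30 (< 0, left half-plane). Stable.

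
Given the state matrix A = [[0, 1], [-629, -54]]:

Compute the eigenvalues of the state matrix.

det(A - λI) = λ² - (-54)λ + 629 = (λ - (-17))(λ - (-37)). Eigenvalues: -17, -37.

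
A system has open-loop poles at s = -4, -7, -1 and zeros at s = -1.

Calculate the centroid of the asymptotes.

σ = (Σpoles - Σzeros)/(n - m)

σ = (Σpoles - Σzeros)/(n - m) = (-12 - (-1))/(3 - 1) = -11/2 = -5.5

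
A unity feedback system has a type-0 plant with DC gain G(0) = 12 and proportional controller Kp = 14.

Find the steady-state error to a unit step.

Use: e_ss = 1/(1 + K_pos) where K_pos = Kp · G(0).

K_pos = Kp · G(0) = 14 × 12 = 168. e_ss = 1/(1 + 168) = 0.0059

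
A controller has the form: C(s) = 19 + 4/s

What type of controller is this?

This is a Proportional-Integral (PI) controller.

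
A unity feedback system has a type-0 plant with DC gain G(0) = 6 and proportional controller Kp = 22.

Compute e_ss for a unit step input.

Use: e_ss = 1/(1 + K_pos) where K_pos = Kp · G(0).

K_pos = Kp · G(0) = 22 × 6 = 132. e_ss = 1/(1 + 132) = 0.0075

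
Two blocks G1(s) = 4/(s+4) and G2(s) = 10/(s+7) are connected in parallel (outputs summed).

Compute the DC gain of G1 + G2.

Parallel: G_eq = G1 + G2. DC gain = G1(0) + G2(0) = 4/4 + 10/7 = 1 + 1.4286 = 2.4286.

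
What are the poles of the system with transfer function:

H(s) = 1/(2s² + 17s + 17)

Discriminant = 17² - 4×2×17 = 289 - 136 = 153 > 0, so two distinct real poles. Using quadratic formula: s = (-17 ± √153)/(2×2) = (-17 ± √153)/4, with √153 ≈ 12.3693. s₁ ≈ -1.1577, s₂ ≈ -7.3423. Poles: s₁ = -1.1577, s₂ = -7.3423.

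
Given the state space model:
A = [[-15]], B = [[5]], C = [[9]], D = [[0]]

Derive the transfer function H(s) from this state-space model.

(sI - A)⁻¹ = 1/(s + 15). H(s) = 9 × 5/(s + 15) + 0 = 45/(s + 15).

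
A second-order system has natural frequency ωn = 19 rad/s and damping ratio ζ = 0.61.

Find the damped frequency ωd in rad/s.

ωd = ωn√(1 - ζ²) = 19√(1 - 0.61²) = 15.06 rad/s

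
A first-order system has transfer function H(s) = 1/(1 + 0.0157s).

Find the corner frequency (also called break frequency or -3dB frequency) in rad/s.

Corner frequency = 1/τ = 1/0.0157 = 63.694 rad/s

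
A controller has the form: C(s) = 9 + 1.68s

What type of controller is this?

This is a Proportional-Derivative (PD) controller.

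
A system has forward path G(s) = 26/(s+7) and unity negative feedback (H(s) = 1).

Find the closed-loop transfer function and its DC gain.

T(s) = G/(1+GH) = [26/(s+7)] / [1 + 26/(s+7)] = 26/(s+7+26) = 26/(s+33). DC gain = 26/33 = 0.7879.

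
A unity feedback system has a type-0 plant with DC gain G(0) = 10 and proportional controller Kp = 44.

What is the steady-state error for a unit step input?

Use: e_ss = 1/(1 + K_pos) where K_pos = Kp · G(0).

K_pos = Kp · G(0) = 44 × 10 = 440. e_ss = 1/(1 + 440) = 0.0023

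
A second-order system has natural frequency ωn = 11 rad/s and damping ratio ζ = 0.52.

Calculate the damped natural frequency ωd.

ωd = ωn√(1 - ζ²) = 11√(1 - 0.52²) = 9.4 rad/s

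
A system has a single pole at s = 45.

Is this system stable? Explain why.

Pole at s = 45 is in the right half-plane. Unstable.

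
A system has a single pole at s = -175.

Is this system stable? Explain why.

Pole at s = -175 is in the left half-plane. Stable.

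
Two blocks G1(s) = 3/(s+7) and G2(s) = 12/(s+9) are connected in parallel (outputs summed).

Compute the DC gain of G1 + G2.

Parallel: G_eq = G1 + G2. DC gain = G1(0) + G2(0) = 3/7 + 12/9 = 0.4286 + 1.3333 = 1.7619.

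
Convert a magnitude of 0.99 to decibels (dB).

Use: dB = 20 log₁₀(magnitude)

dB = 20 log₁₀(0.99) = -0.1 dB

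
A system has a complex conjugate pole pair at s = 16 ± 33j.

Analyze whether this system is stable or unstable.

Real part of poles is 16 (> 0, right half-plane). Unstable.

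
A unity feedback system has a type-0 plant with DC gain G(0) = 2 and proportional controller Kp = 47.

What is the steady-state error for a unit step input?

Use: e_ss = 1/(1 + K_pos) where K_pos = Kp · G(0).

K_pos = Kp · G(0) = 47 × 2 = 94. e_ss = 1/(1 + 94) = 0.0105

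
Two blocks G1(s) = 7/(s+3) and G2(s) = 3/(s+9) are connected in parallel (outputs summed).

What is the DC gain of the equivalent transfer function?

Parallel: G_eq = G1 + G2. DC gain = G1(0) + G2(0) = 7/3 + 3/9 = 2.3333 + 0.3333 = 2.6667.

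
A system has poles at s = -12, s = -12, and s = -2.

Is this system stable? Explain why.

All poles are in the left half-plane. System is stable.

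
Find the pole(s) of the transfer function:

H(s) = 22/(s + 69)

Pole is where denominator = 0: s + 69 = 0, so s = -69.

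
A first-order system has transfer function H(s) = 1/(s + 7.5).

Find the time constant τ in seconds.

For H(s) = 1/(s + 1/τ), the pole is at -1/τ = -7.5, so τ = 1/7.5 = 0.1333 s.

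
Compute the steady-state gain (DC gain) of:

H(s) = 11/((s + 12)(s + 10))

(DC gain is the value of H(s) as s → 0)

DC gain = H(0) = 11/(12 × 10) = 11/120 = 0.0917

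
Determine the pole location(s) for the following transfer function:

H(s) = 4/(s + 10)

Pole is where denominator = 0: s + 10 = 0, so s = -10.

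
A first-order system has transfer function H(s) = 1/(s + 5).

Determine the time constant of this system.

For H(s) = 1/(s + 1/τ), the pole is at -1/τ = -5, so τ = 1/5 = 0.2 s.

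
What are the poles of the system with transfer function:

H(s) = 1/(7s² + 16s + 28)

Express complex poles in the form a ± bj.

Discriminant = 16² - 4×7×28 = 256 - 784 = -528 < 0, so the poles are a complex conjugate pair s = (-16 ± j√528)/(2×7). Real part = -16/(2×7) = -16/14 ≈ -1.1429; imaginary part = ±√528/(2×7) ≈ 1.6413. Poles: s = -1.1429 ± 1.6413j.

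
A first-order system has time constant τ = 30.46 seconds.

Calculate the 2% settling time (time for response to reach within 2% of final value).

For first-order system, 2% settling time ≈ 4τ = 4 × 30.46 = 121.84 s.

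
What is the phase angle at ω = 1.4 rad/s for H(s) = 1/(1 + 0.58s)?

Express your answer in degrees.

Phase = -arctan(ωτ) = -arctan(1.4 × 0.58) = -39.1°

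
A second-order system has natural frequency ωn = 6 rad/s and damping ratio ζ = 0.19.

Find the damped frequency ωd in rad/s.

ωd = ωn√(1 - ζ²) = 6√(1 - 0.19²) = 5.89 rad/s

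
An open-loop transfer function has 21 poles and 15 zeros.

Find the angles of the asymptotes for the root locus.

n - m = 21 - 15 = 6. Angles: θk = (2k + 1)·180°/6 = 30°, 90°, 150°, 210°, 270°, 330°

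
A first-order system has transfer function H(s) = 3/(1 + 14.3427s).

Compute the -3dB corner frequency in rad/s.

Corner frequency = 1/τ = 1/14.3427 = 0.07 rad/s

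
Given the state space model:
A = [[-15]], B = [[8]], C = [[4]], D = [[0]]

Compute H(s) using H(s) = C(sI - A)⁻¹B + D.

(sI - A)⁻¹ = 1/(s + 15). H(s) = 4 × 8/(s + 15) + 0 = 32/(s + 15).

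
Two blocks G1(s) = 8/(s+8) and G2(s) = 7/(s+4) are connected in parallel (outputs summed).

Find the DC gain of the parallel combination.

Parallel: G_eq = G1 + G2. DC gain = G1(0) + G2(0) = 8/8 + 7/4 = 1 + 1.75 = 2.75.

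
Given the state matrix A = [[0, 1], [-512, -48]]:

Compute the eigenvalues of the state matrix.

det(A - λI) = λ² - (-48)λ + 512 = (λ - (-32))(λ - (-16)). Eigenvalues: -32, -16.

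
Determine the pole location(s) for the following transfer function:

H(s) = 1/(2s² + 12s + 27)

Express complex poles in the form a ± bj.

Discriminant = 12² - 4×2×27 = 144 - 216 = -72 < 0, so the poles are a complex conjugate pair s = (-12 ± j√72)/(2×2). Real part = -12/(2×2) = -12/4 = -3; imaginary part = ±√72/(2×2) ≈ 2.1213. Poles: s = -3 ± 2.1213j.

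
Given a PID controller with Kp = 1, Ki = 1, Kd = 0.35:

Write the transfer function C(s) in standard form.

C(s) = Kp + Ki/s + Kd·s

Substituting values: C(s) = 1 + 1/s + 0.35s = (0.35s² + s + 1)/s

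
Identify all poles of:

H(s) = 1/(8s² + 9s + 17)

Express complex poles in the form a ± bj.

Discriminant = 9² - 4×8×17 = 81 - 544 = -463 < 0, so the poles are a complex conjugate pair s = (-9 ± j√463)/(2×8). Real part = -9/(2×8) = -9/16 = -0.5625; imaginary part = ±√463/(2×8) ≈ 1.3448. Poles: s = -0.5625 ± 1.3448j.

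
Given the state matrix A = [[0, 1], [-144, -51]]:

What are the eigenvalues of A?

det(A - λI) = λ² - (-51)λ + 144 = (λ - (-3))(λ - (-48)). Eigenvalues: -3, -48.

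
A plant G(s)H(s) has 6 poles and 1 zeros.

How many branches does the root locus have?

Root locus has n branches where n = number of poles = 6.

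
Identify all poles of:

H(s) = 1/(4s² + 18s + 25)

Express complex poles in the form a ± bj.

Discriminant = 18² - 4×4×25 = 324 - 400 = -76 < 0, so the poles are a complex conjugate pair s = (-18 ± j√76)/(2×4). Real part = -18/(2×4) = -18/8 = -2.25; imaginary part = ±√76/(2×4) ≈ 1.0897. Poles: s = -2.25 ± 1.0897j.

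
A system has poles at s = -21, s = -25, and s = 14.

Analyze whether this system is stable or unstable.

Pole(s) at s = 14 are not in the left half-plane. System is unstable.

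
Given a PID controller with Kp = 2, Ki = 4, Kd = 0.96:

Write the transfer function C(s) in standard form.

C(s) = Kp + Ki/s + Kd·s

Substituting values: C(s) = 2 + 4/s + 0.96s = (0.96s² + 2s + 4)/s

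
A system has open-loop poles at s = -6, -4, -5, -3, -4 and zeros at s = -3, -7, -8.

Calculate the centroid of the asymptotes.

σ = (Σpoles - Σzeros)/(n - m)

σ = (Σpoles - Σzeros)/(n - m) = (-22 - (-18))/(5 - 3) = -4/2 = -2.0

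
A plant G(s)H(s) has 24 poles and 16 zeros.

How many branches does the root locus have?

Root locus has n branches where n = number of poles = 24.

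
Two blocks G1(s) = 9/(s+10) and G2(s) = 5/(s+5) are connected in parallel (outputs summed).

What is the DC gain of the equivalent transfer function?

Parallel: G_eq = G1 + G2. DC gain = G1(0) + G2(0) = 9/10 + 5/5 = 0.9 + 1 = 1.9.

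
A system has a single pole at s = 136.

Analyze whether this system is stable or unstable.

Pole at s = 136 is in the right half-plane. Unstable.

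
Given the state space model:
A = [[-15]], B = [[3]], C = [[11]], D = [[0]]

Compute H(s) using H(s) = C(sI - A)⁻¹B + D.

(sI - A)⁻¹ = 1/(s + 15). H(s) = 11 × 3/(s + 15) + 0 = 33/(s + 15).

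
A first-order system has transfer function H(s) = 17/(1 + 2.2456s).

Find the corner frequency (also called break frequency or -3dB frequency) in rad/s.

Corner frequency = 1/τ = 1/2.2456 = 0.445 rad/s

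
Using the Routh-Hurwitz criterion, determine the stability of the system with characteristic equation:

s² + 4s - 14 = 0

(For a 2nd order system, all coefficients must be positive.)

Coefficients: 1, 4, -14. c=-14 not positive, so system is unstable.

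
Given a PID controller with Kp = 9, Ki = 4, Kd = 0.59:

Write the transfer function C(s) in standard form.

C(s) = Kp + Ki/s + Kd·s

Substituting values: C(s) = 9 + 4/s + 0.59s = (0.59s² + 9s + 4)/s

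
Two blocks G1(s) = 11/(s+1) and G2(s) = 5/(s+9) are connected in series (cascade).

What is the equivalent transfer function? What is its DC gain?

Series: multiply transfer functions. G_eq = 11/(s+1) × 5/(s+9) = 55/((s+1)(s+9)). DC gain = 55/(1×9) = 6.1111.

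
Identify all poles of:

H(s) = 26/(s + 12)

Pole is where denominator = 0: s + 12 = 0, so s = -12.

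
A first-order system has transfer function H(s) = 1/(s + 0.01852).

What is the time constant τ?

For H(s) = 1/(s + 1/τ), the pole is at -1/τ = -0.01852, so τ = 1/0.01852 = 54 s.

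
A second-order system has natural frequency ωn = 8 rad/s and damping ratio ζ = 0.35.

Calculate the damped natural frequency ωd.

ωd = ωn√(1 - ζ²) = 8√(1 - 0.35²) = 7.49 rad/s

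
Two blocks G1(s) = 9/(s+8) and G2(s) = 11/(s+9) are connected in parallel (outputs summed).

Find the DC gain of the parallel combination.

Parallel: G_eq = G1 + G2. DC gain = G1(0) + G2(0) = 9/8 + 11/9 = 1.125 + 1.2222 = 2.3472.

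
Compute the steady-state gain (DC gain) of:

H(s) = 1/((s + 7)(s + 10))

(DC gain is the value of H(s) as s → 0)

DC gain = H(0) = 1/(7 × 10) = 1/70 = 0.0143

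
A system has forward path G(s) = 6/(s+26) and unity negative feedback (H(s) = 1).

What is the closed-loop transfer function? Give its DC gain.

T(s) = G/(1+GH) = [6/(s+26)] / [1 + 6/(s+26)] = 6/(s+26+6) = 6/(s+32). DC gain = 6/32 = 0.1875.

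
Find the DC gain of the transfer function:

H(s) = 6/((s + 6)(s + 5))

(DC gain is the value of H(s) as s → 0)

DC gain = H(0) = 6/(6 × 5) = 6/30 = 0.2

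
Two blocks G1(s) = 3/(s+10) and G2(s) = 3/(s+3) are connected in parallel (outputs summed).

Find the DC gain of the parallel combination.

Parallel: G_eq = G1 + G2. DC gain = G1(0) + G2(0) = 3/10 + 3/3 = 0.3 + 1 = 1.3.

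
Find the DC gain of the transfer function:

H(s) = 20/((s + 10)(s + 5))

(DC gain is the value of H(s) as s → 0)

DC gain = H(0) = 20/(10 × 5) = 20/50 = 0.4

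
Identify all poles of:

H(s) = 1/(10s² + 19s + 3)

Discriminant = 19² - 4×10×3 = 361 - 120 = 241 > 0, so two distinct real poles. Using quadratic formula: s = (-19 ± √241)/(2×10) = (-19 ± √241)/20, with √241 ≈ 15.5242. s₁ ≈ -0.1738, s₂ ≈ -1.7262. Poles: s₁ = -0.1738, s₂ = -1.7262.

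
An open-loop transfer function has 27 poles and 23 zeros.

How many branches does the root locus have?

Root locus has n branches where n = number of poles = 27.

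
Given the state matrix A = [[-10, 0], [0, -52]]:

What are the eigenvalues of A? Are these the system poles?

For diagonal matrix, eigenvalues are diagonal entries: λ₁ = -10, λ₂ = -52. Eigenvalues of A = system poles.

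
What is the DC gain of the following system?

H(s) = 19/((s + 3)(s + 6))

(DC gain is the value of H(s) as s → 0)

DC gain = H(0) = 19/(3 × 6) = 19/18 = 1.0556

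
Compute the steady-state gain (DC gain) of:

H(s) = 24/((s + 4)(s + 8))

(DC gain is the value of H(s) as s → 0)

DC gain = H(0) = 24/(4 × 8) = 24/32 = 0.75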